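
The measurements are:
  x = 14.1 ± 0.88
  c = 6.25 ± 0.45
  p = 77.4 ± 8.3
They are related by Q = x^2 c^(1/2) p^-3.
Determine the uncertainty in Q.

Each factor contributes (exponent × relative error)² to (δQ/Q)²:
  (2·δx/x)² = (2×0.0624)² = 0.0156;  (½·δc/c)² = (0.5×0.0720)² = 0.00130;  (-3·δp/p)² = (-3×0.107)² = 0.103
δQ/Q = √(0.120) = 0.347
Q = 0.00107, so δQ = 0.347 × 0.00107 = 0.000372.

0.000372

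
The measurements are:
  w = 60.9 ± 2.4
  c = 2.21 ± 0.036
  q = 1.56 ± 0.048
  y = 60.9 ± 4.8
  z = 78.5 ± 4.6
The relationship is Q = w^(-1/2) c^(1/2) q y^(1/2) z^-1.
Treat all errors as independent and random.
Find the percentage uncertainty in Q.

7.99%

Since Q is a product/quotient, work with relative uncertainties:
  (−½·δw/w)² = (-0.5×0.0394)² = 0.000388;  (½·δc/c)² = (0.5×0.0163)² = 6.63e-05;  (1·δq/q)² = (1×0.0308)² = 0.000947;  (½·δy/y)² = (0.5×0.0788)² = 0.00155;  (-1·δz/z)² = (-1×0.0586)² = 0.00343
δQ/Q = √(0.00639) = 0.0799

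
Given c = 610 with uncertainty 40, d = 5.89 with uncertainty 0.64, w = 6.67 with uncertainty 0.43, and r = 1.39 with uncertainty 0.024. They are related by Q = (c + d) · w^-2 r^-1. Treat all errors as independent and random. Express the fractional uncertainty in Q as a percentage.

14.5%

Let u = c + d = 616. δu = √(δc² + δd²) = √(1600 + 0.410) = 40.0, so δu/u = 0.0650.
Q is then a monomial in u, w, r:
δQ/Q = √((δu/u)² + (-2·δw/w)² + (-1·δr/r)²) = √(0.00422 + 0.0166 + 0.000298) = 0.145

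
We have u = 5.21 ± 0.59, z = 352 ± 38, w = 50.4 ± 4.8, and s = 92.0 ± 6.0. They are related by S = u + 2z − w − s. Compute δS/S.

Each term contributes (cᵢ δxᵢ)² to (δS)²:
  (δu)² = 0.348;  (2·δz)² = 5780;  (δw)² = 23.0;  (δs)² = 36.0
δS = √(5840) = 76.4
S = 567, so δS/S = 76.4/567 = 0.135.

0.135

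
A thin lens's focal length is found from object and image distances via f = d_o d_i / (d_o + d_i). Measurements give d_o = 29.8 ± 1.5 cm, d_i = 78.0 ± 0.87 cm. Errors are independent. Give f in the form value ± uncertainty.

∂f/∂d_o = (d_i/(d_o+d_i))² = 0.524;  ∂f/∂d_i = (d_o/(d_o+d_i))² = 0.0764
δf = √((∂f/∂d_o · δd_o)² + (∂f/∂d_i · δd_i)²) = √(0.617 + 0.00442) = 0.788 cm
f = 21.6 cm.

21.6 ± 0.788 cm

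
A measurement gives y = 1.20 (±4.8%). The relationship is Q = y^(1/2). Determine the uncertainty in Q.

For a monomial Q ∝ y^(1/2), fractional errors add in quadrature:
  (½·δy/y)² = (0.5×0.0480)² = 0.000576
δQ/Q = √(0.000576) = 0.0240
Q = 1.10, so δQ = 0.0240 × 1.10 = 0.0263.

0.0263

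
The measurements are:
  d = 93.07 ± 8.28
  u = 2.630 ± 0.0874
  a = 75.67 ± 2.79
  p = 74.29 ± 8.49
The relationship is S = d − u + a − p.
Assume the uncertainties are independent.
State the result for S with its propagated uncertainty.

91.82 ± 12.2

Each term contributes (cᵢ δxᵢ)² to (δS)²:
  (δd)² = 68.6;  (δu)² = 0.00764;  (δa)² = 7.78;  (δp)² = 72.1
δS = √(148) = 12.2
S = 91.82.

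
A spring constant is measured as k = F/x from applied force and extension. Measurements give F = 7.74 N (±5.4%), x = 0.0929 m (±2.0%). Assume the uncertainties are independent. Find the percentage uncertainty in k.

Products/powers → add relative errors in quadrature, weighted by exponent:
  (1·δF/F)² = (1×0.0540)² = 0.00292;  (-1·δx/x)² = (-1×0.0200)² = 0.000400
δk/k = √(0.00332) = 0.0576

5.76%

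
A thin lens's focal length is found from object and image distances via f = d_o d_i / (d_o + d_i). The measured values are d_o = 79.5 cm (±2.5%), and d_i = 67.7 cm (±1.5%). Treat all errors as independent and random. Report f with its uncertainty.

36.6 ± 0.514 cm

∂f/∂d_o = (d_i/(d_o+d_i))² = 0.212;  ∂f/∂d_i = (d_o/(d_o+d_i))² = 0.292
δf = √((∂f/∂d_o · δd_o)² + (∂f/∂d_i · δd_i)²) = √(0.177 + 0.0877) = 0.514 cm
f = 36.6 cm.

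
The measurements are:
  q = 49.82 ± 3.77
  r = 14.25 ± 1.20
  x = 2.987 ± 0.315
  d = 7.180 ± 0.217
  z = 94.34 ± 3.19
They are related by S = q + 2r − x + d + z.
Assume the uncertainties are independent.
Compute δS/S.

0.0311

Sums and differences: (δS)² = Σ (cᵢ δxᵢ)².
  (δq)² = 14.2;  (2·δr)² = 5.76;  (δx)² = 0.0992;  (δd)² = 0.0471;  (δz)² = 10.2
δS = √(30.3) = 5.50
S = 176.9, so δS/S = 5.50/176.9 = 0.0311.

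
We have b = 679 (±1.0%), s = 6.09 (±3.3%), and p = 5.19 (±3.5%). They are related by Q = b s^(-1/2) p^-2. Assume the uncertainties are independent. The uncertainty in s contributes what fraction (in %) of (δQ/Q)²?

(δQ/Q)² = (1·δb/b)² + (−½·δs/s)² + (-2·δp/p)²
  b term: (1×0.0100)² = 0.000100
  s term: (-0.5×0.0330)² = 0.000272
  p term: (-2×0.0350)² = 0.00490
Total = 0.00527. Share from s = 0.000272/0.00527 = 0.0516.

5.16%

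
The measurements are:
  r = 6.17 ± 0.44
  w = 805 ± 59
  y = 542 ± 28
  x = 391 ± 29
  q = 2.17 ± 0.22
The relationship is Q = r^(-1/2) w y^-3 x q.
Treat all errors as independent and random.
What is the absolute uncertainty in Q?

Since Q is a product/quotient, work with relative uncertainties:
  (−½·δr/r)² = (-0.5×0.0713)² = 0.00127;  (1·δw/w)² = (1×0.0733)² = 0.00537;  (-3·δy/y)² = (-3×0.0517)² = 0.0240;  (1·δx/x)² = (1×0.0742)² = 0.00550;  (1·δq/q)² = (1×0.101)² = 0.0103
δQ/Q = √(0.0464) = 0.216
Q = 0.00173, so δQ = 0.216 × 0.00173 = 0.000372.

0.000372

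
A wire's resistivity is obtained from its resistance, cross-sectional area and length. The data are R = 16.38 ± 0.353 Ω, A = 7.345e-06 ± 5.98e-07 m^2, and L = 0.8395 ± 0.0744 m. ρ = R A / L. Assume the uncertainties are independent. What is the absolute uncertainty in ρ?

Each factor contributes (exponent × relative error)² to (δρ/ρ)²:
  (1·δR/R)² = (1×0.0216)² = 0.000464;  (1·δA/A)² = (1×0.0814)² = 0.00663;  (-1·δL/L)² = (-1×0.0886)² = 0.00785
δρ/ρ = √(0.0149) = 0.122
ρ = 0.0001433 Ω·m, so δρ = 0.122 × 0.0001433 = 1.75e-05 Ω·m.

1.75e-05 Ω·m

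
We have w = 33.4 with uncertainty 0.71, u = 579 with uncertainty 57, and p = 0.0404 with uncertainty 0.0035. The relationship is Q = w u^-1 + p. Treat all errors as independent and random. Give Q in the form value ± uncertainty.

Let h = w·u^-1 = 0.0577. δh/h = √((1·δw/w)² + (-1·δu/u)²) = √(0.000452 + 0.00969) = 0.101, so δh = 0.00581.
Q = h + p: δQ = √(δh² + δp²) = √(3.38e-05 + 1.23e-05) = 0.00678
Q = 0.0981.

0.0981 ± 0.00678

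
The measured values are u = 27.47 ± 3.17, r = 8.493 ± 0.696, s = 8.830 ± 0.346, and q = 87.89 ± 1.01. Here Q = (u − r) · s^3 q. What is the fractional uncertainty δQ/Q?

0.208

Let w = u − r = 18.98. δw = √(δu² + δr²) = √(10.0 + 0.484) = 3.25, so δw/w = 0.171.
Q is then a monomial in w, s, q:
δQ/Q = √((δw/w)² + (3·δs/s)² + (1·δq/q)²) = √(0.0292 + 0.0138 + 0.000132) = 0.208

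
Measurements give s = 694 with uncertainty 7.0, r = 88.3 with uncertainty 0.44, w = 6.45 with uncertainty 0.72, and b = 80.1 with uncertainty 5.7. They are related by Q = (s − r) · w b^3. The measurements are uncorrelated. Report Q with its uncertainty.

Let u = s − r = 606. δu = √(δs² + δr²) = √(49.0 + 0.194) = 7.01, so δu/u = 0.0116.
Q is then a monomial in u, w, b:
δQ/Q = √((δu/u)² + (1·δw/w)² + (3·δb/b)²) = √(0.000134 + 0.0125 + 0.0456) = 0.241
Q = 2.01e+09, so δQ = 0.241 × 2.01e+09 = 4.84e+08.

(2.01 ± 0.484) × 10^9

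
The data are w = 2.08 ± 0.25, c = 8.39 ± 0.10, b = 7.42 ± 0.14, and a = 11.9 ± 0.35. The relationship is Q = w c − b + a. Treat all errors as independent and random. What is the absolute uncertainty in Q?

Let p = w·c = 17.5. δp/p = √((1·δw/w)² + (1·δc/c)²) = √(0.0144 + 0.000142) = 0.121, so δp = 2.11.
Q = p − b + a: δQ = √(δp² + δb² + δa²) = √(4.44 + 0.0196 + 0.122) = 2.14

2.14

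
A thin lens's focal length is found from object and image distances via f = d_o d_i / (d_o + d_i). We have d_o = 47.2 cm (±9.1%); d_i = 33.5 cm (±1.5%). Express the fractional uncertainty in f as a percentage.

∂f/∂d_o = (d_i/(d_o+d_i))² = 0.172;  ∂f/∂d_i = (d_o/(d_o+d_i))² = 0.342
δf = √((∂f/∂d_o · δd_o)² + (∂f/∂d_i · δd_i)²) = √(0.548 + 0.0295) = 0.760 cm
f = 19.6 cm, so δf/f = 0.760/19.6 = 0.0388.

3.88%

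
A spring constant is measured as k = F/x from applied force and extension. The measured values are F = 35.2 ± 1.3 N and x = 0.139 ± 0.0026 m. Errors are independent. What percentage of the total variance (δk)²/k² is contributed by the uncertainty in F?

(δk/k)² = (1·δF/F)² + (-1·δx/x)²
  F term: (1×0.0369)² = 0.00136
  x term: (-1×0.0187)² = 0.000350
Total = 0.00171. Share from F = 0.00136/0.00171 = 0.796.

79.6%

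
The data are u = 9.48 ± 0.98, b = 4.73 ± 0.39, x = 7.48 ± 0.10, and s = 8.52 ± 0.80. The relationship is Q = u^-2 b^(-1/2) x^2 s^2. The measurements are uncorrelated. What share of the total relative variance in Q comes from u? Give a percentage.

53.1%

(δQ/Q)² = (-2·δu/u)² + (−½·δb/b)² + (2·δx/x)² + (2·δs/s)²
  u term: (-2×0.103)² = 0.0427
  b term: (-0.5×0.0825)² = 0.00170
  x term: (2×0.0134)² = 0.000715
  s term: (2×0.0939)² = 0.0353
Total = 0.0804. Share from u = 0.0427/0.0804 = 0.531.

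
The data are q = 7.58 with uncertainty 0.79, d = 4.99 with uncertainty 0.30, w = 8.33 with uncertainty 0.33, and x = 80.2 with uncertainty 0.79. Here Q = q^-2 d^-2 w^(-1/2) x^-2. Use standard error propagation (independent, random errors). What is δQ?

Each factor contributes (exponent × relative error)² to (δQ/Q)²:
  (-2·δq/q)² = (-2×0.104)² = 0.0434;  (-2·δd/d)² = (-2×0.0601)² = 0.0145;  (−½·δw/w)² = (-0.5×0.0396)² = 0.000392;  (-2·δx/x)² = (-2×0.00985)² = 0.000388
δQ/Q = √(0.0587) = 0.242
Q = 3.77e-08, so δQ = 0.242 × 3.77e-08 = 9.12e-09.

9.12e-09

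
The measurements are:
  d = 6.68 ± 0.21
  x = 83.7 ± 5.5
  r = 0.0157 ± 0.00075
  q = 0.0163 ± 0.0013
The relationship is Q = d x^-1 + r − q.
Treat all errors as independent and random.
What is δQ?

0.00600

Let p = d·x^-1 = 0.0798. δp/p = √((1·δd/d)² + (-1·δx/x)²) = √(0.000988 + 0.00432) = 0.0728, so δp = 0.00581.
Q = p + r − q: δQ = √(δp² + δr² + δq²) = √(3.38e-05 + 5.63e-07 + 1.69e-06) = 0.00600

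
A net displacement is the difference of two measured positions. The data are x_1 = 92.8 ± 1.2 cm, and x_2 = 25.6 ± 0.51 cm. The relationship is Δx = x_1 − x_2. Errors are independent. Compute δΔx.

For a sum/difference, combine absolute errors in quadrature:
  (δx_1)² = 1.44;  (δx_2)² = 0.260
δΔx = √(1.70) = 1.30 cm

1.30 cm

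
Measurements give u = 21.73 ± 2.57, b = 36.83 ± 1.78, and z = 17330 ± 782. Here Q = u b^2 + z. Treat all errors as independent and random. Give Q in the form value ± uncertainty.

46810 ± 4570

Let p = u·b^2 = 29480. δp/p = √((1·δu/u)² + (2·δb/b)²) = √(0.0140 + 0.00934) = 0.153, so δp = 4500.
Q = p + z: δQ = √(δp² + δz²) = √(2.03e+07 + 6.12e+05) = 4570
Q = 46810.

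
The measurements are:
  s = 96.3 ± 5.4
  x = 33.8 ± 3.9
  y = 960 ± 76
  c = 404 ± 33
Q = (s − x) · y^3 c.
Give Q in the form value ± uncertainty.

Let u = s − x = 62.5. δu = √(δs² + δx²) = √(29.2 + 15.2) = 6.66, so δu/u = 0.107.
Q is then a monomial in u, y, c:
δQ/Q = √((δu/u)² + (3·δy/y)² + (1·δc/c)²) = √(0.0114 + 0.0564 + 0.00667) = 0.273
Q = 2.23e+13, so δQ = 0.273 × 2.23e+13 = 6.09e+12.

(2.23 ± 0.609) × 10^13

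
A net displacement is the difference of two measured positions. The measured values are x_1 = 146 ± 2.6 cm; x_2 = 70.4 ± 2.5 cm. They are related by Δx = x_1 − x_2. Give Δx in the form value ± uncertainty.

75.6 ± 3.61 cm

Sums and differences: (δΔx)² = Σ (cᵢ δxᵢ)².
  (δx_1)² = 6.76;  (δx_2)² = 6.25
δΔx = √(13.0) = 3.61 cm
Δx = 75.6 cm.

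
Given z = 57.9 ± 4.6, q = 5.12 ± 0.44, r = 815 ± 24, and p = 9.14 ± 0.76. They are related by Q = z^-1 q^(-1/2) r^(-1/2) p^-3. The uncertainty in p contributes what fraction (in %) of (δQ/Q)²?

(δQ/Q)² = (-1·δz/z)² + (−½·δq/q)² + (−½·δr/r)² + (-3·δp/p)²
  z term: (-1×0.0794)² = 0.00631
  q term: (-0.5×0.0859)² = 0.00185
  r term: (-0.5×0.0294)² = 0.000217
  p term: (-3×0.0832)² = 0.0622
Total = 0.0706. Share from p = 0.0622/0.0706 = 0.881.

88.1%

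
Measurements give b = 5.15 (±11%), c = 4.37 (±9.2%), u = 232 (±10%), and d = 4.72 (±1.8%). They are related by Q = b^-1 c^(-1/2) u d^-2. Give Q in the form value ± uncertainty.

0.967 ± 0.154

Q is a product of powers, so relative uncertainties combine in quadrature:
  (-1·δb/b)² = (-1×0.110)² = 0.0121;  (−½·δc/c)² = (-0.5×0.0920)² = 0.00212;  (1·δu/u)² = (1×0.100)² = 0.0100;  (-2·δd/d)² = (-2×0.0180)² = 0.00130
δQ/Q = √(0.0255) = 0.160
Q = 0.967, so δQ = 0.160 × 0.967 = 0.154.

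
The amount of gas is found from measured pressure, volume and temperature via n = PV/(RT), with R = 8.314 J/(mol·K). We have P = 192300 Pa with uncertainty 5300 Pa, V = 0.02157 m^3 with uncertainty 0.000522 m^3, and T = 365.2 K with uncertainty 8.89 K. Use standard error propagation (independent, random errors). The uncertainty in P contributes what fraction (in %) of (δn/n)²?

(δn/n)² = (1·δP/P)² + (1·δV/V)² + (-1·δT/T)²
  P term: (1×0.0276)² = 0.000760
  V term: (1×0.0242)² = 0.000586
  T term: (-1×0.0243)² = 0.000593
Total = 0.00194. Share from P = 0.000760/0.00194 = 0.392.

39.2%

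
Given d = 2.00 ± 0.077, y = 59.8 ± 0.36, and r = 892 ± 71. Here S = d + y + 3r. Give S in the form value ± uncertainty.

2740 ± 213

Absolute uncertainties add in quadrature for a linear combination:
  (δd)² = 0.00593;  (δy)² = 0.130;  (3·δr)² = 45400
δS = √(45400) = 213
S = 2740.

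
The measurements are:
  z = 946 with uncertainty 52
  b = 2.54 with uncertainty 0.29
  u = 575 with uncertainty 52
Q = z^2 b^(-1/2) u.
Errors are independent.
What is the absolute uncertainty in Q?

Products/powers → add relative errors in quadrature, weighted by exponent:
  (2·δz/z)² = (2×0.0550)² = 0.0121;  (−½·δb/b)² = (-0.5×0.114)² = 0.00326;  (1·δu/u)² = (1×0.0904)² = 0.00818
δQ/Q = √(0.0235) = 0.153
Q = 3.23e+08, so δQ = 0.153 × 3.23e+08 = 4.95e+07.

4.95e+07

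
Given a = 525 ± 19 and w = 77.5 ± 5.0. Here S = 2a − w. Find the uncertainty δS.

38.3

S is a linear combination, so absolute uncertainties add in quadrature:
  (2·δa)² = 1440;  (δw)² = 25.0
δS = √(1470) = 38.3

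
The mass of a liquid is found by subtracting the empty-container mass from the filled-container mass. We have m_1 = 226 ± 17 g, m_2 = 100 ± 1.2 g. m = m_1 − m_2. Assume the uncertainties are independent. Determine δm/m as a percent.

13.5%

For a sum/difference, combine absolute errors in quadrature:
  (δm_1)² = 289;  (δm_2)² = 1.44
δm = √(290) = 17.0 g
m = 126 g, so δm/m = 17.0/126 = 0.135.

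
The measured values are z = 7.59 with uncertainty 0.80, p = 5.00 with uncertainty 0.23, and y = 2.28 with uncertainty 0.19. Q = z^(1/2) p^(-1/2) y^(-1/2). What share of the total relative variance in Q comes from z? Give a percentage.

(δQ/Q)² = (½·δz/z)² + (−½·δp/p)² + (−½·δy/y)²
  z term: (0.5×0.105)² = 0.00278
  p term: (-0.5×0.0460)² = 0.000529
  y term: (-0.5×0.0833)² = 0.00174
Total = 0.00504. Share from z = 0.00278/0.00504 = 0.551.

55.1%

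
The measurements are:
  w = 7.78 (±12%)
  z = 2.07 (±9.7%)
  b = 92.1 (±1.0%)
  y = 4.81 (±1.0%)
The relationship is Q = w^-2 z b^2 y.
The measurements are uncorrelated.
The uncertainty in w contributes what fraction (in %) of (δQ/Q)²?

(δQ/Q)² = (-2·δw/w)² + (1·δz/z)² + (2·δb/b)² + (1·δy/y)²
  w term: (-2×0.120)² = 0.0576
  z term: (1×0.0970)² = 0.00941
  b term: (2×0.0100)² = 0.000400
  y term: (1×0.0100)² = 0.000100
Total = 0.0675. Share from w = 0.0576/0.0675 = 0.853.

85.3%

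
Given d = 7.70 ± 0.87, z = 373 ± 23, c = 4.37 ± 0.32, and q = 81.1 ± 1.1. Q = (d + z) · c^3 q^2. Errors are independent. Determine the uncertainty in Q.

4.79e+07

Let u = d + z = 381. δu = √(δd² + δz²) = √(0.757 + 529) = 23.0, so δu/u = 0.0605.
Q is then a monomial in u, c, q:
δQ/Q = √((δu/u)² + (3·δc/c)² + (2·δq/q)²) = √(0.00366 + 0.0483 + 0.000736) = 0.229
Q = 2.09e+08, so δQ = 0.229 × 2.09e+08 = 4.79e+07.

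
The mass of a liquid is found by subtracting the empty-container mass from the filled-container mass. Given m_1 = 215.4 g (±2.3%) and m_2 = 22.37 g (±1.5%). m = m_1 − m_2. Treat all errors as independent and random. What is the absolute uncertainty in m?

m is a linear combination, so absolute uncertainties add in quadrature:
  (δm_1)² = 24.5;  (δm_2)² = 0.113
δm = √(24.7) = 4.97 g

4.97 g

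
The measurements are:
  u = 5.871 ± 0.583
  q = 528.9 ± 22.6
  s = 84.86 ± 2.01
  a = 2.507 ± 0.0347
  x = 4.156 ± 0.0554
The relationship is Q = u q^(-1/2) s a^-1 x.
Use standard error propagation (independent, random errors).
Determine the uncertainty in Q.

3.81

Q is a product of powers, so relative uncertainties combine in quadrature:
  (1·δu/u)² = (1×0.0993)² = 0.00986;  (−½·δq/q)² = (-0.5×0.0427)² = 0.000456;  (1·δs/s)² = (1×0.0237)² = 0.000561;  (-1·δa/a)² = (-1×0.0138)² = 0.000192;  (1·δx/x)² = (1×0.0133)² = 0.000178
δQ/Q = √(0.0112) = 0.106
Q = 35.91, so δQ = 0.106 × 35.91 = 3.81.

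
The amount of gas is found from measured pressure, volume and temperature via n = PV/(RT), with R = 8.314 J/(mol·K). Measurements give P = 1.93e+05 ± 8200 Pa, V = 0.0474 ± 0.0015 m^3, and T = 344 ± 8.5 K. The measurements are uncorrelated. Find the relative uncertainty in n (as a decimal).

Since n is a product/quotient, work with relative uncertainties:
  (1·δP/P)² = (1×0.0425)² = 0.00181;  (1·δV/V)² = (1×0.0316)² = 0.00100;  (-1·δT/T)² = (-1×0.0247)² = 0.000611
δn/n = √(0.00342) = 0.0585

0.0585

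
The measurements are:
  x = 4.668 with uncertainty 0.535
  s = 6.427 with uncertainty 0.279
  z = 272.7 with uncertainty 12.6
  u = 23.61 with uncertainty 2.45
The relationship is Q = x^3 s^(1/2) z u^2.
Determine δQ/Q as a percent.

40.5%

Each factor contributes (exponent × relative error)² to (δQ/Q)²:
  (3·δx/x)² = (3×0.115)² = 0.118;  (½·δs/s)² = (0.5×0.0434)² = 0.000471;  (1·δz/z)² = (1×0.0462)² = 0.00213;  (2·δu/u)² = (2×0.104)² = 0.0431
δQ/Q = √(0.164) = 0.405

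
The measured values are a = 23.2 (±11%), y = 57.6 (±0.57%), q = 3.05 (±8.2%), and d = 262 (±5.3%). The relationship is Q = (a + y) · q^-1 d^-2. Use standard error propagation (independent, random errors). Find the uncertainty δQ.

5.32e-05

Let u = a + y = 80.8. δu = √(δa² + δy²) = √(6.51 + 0.108) = 2.57, so δu/u = 0.0318.
Q is then a monomial in u, q, d:
δQ/Q = √((δu/u)² + (-1·δq/q)² + (-2·δd/d)²) = √(0.00101 + 0.00672 + 0.0112) = 0.138
Q = 0.000386, so δQ = 0.138 × 0.000386 = 5.32e-05.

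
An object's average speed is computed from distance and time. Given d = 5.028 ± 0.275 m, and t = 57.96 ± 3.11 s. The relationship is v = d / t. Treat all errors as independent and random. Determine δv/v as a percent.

7.66%

v is a product of powers, so relative uncertainties combine in quadrature:
  (1·δd/d)² = (1×0.0547)² = 0.00299;  (-1·δt/t)² = (-1×0.0537)² = 0.00288
δv/v = √(0.00587) = 0.0766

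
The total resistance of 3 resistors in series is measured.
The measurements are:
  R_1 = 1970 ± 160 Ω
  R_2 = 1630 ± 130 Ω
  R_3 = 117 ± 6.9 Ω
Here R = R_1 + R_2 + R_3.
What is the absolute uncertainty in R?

Each term contributes (cᵢ δxᵢ)² to (δR)²:
  (δR_1)² = 25600;  (δR_2)² = 16900;  (δR_3)² = 47.6
δR = √(42500) = 206 Ω

206 Ω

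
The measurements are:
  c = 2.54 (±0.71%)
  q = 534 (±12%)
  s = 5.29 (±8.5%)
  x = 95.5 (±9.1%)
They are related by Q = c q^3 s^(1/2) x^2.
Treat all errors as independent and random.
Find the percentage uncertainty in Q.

For a monomial Q ∝ c, q^3, s^(1/2), x^2, fractional errors add in quadrature:
  (1·δc/c)² = (1×0.00710)² = 5.04e-05;  (3·δq/q)² = (3×0.120)² = 0.130;  (½·δs/s)² = (0.5×0.0850)² = 0.00181;  (2·δx/x)² = (2×0.0910)² = 0.0331
δQ/Q = √(0.165) = 0.406

40.6%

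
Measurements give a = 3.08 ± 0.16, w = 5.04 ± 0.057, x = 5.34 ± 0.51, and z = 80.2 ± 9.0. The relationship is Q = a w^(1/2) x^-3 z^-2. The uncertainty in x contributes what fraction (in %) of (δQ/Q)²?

(δQ/Q)² = (1·δa/a)² + (½·δw/w)² + (-3·δx/x)² + (-2·δz/z)²
  a term: (1×0.0519)² = 0.00270
  w term: (0.5×0.0113)² = 3.2e-05
  x term: (-3×0.0955)² = 0.0821
  z term: (-2×0.112)² = 0.0504
Total = 0.135. Share from x = 0.0821/0.135 = 0.607.

60.7%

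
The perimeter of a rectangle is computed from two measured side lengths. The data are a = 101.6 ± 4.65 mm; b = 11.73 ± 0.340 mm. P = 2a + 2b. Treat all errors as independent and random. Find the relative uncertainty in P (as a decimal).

0.0411

Sums and differences: (δP)² = Σ (cᵢ δxᵢ)².
  (2·δa)² = 86.5;  (2·δb)² = 0.462
δP = √(87.0) = 9.32 mm
P = 226.7 mm, so δP/P = 9.32/226.7 = 0.0411.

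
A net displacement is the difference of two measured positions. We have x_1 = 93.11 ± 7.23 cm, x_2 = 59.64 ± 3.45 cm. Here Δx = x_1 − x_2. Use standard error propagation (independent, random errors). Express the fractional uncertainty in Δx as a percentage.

Δx is a linear combination, so absolute uncertainties add in quadrature:
  (δx_1)² = 52.3;  (δx_2)² = 11.9
δΔx = √(64.2) = 8.01 cm
Δx = 33.47 cm, so δΔx/Δx = 8.01/33.47 = 0.239.

23.9%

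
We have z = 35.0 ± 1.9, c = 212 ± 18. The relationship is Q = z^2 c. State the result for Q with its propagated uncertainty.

Products/powers → add relative errors in quadrature, weighted by exponent:
  (2·δz/z)² = (2×0.0543)² = 0.0118;  (1·δc/c)² = (1×0.0849)² = 0.00721
δQ/Q = √(0.0190) = 0.138
Q = 2.6e+05, so δQ = 0.138 × 2.6e+05 = 35800.

(2.60 ± 0.358) × 10^5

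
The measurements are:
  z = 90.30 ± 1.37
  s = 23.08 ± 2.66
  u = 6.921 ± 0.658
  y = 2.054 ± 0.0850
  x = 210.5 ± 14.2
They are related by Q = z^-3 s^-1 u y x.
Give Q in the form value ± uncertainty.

(1.761 ± 0.308) × 10^-4

Each factor contributes (exponent × relative error)² to (δQ/Q)²:
  (-3·δz/z)² = (-3×0.0152)² = 0.00207;  (-1·δs/s)² = (-1×0.115)² = 0.0133;  (1·δu/u)² = (1×0.0951)² = 0.00904;  (1·δy/y)² = (1×0.0414)² = 0.00171;  (1·δx/x)² = (1×0.0675)² = 0.00455
δQ/Q = √(0.0307) = 0.175
Q = 0.0001761, so δQ = 0.175 × 0.0001761 = 3.08e-05.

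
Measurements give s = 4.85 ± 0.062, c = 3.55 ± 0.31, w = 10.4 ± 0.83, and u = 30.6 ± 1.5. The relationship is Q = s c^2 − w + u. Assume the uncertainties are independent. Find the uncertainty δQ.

10.8

Let p = s·c^2 = 61.1. δp/p = √((1·δs/s)² + (2·δc/c)²) = √(0.000163 + 0.0305) = 0.175, so δp = 10.7.
Q = p − w + u: δQ = √(δp² + δw² + δu²) = √(115 + 0.689 + 2.25) = 10.8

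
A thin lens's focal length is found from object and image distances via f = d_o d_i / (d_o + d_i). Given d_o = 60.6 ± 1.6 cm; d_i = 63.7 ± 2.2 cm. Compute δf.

0.671 cm

∂f/∂d_o = (d_i/(d_o+d_i))² = 0.263;  ∂f/∂d_i = (d_o/(d_o+d_i))² = 0.238
δf = √((∂f/∂d_o · δd_o)² + (∂f/∂d_i · δd_i)²) = √(0.177 + 0.273) = 0.671 cm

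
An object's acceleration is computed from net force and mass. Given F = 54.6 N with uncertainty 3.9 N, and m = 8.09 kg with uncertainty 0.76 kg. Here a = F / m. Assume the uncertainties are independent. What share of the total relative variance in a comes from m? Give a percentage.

63.4%

(δa/a)² = (1·δF/F)² + (-1·δm/m)²
  F term: (1×0.0714)² = 0.00510
  m term: (-1×0.0939)² = 0.00883
Total = 0.0139. Share from m = 0.00883/0.0139 = 0.634.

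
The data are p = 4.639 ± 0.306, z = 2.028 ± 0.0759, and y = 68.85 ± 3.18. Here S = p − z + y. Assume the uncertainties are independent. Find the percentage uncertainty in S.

For a sum/difference, combine absolute errors in quadrature:
  (δp)² = 0.0936;  (δz)² = 0.00576;  (δy)² = 10.1
δS = √(10.2) = 3.20
S = 71.46, so δS/S = 3.20/71.46 = 0.0447.

4.47%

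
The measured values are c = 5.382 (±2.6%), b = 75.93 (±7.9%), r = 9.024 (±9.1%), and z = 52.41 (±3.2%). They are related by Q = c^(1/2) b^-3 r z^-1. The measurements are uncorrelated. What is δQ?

Q is a product of powers, so relative uncertainties combine in quadrature:
  (½·δc/c)² = (0.5×0.0260)² = 0.000169;  (-3·δb/b)² = (-3×0.0790)² = 0.0562;  (1·δr/r)² = (1×0.0910)² = 0.00828;  (-1·δz/z)² = (-1×0.0320)² = 0.00102
δQ/Q = √(0.0656) = 0.256
Q = 9.125e-07, so δQ = 0.256 × 9.125e-07 = 2.34e-07.

2.34e-07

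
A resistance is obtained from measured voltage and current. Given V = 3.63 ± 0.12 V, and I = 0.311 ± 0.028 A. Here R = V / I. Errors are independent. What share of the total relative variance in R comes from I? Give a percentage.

(δR/R)² = (1·δV/V)² + (-1·δI/I)²
  V term: (1×0.0331)² = 0.00109
  I term: (-1×0.0900)² = 0.00811
Total = 0.00920. Share from I = 0.00811/0.00920 = 0.881.

88.1%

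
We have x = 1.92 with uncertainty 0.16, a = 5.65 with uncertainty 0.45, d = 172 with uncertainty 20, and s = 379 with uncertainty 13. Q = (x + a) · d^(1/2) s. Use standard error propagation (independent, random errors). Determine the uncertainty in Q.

Let u = x + a = 7.57. δu = √(δx² + δa²) = √(0.0256 + 0.203) = 0.478, so δu/u = 0.0631.
Q is then a monomial in u, d, s:
δQ/Q = √((δu/u)² + (½·δd/d)² + (1·δs/s)²) = √(0.00398 + 0.00338 + 0.00118) = 0.0924
Q = 37600, so δQ = 0.0924 × 37600 = 3480.

3480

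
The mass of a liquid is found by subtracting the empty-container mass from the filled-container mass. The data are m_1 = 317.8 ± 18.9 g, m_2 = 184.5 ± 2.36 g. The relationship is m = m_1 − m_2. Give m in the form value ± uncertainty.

133.3 ± 19.0 g

Sums and differences: (δm)² = Σ (cᵢ δxᵢ)².
  (δm_1)² = 357;  (δm_2)² = 5.57
δm = √(363) = 19.0 g
m = 133.3 g.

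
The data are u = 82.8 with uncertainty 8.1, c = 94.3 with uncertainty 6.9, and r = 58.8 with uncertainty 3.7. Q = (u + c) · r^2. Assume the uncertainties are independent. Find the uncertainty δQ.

85400

Let w = u + c = 177. δw = √(δu² + δc²) = √(65.6 + 47.6) = 10.6, so δw/w = 0.0601.
Q is then a monomial in w, r:
δQ/Q = √((δw/w)² + (2·δr/r)²) = √(0.00361 + 0.0158) = 0.139
Q = 6.12e+05, so δQ = 0.139 × 6.12e+05 = 85400.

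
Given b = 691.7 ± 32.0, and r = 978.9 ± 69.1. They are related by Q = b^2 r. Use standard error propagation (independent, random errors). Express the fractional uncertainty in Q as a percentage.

Since Q is a product/quotient, work with relative uncertainties:
  (2·δb/b)² = (2×0.0463)² = 0.00856;  (1·δr/r)² = (1×0.0706)² = 0.00498
δQ/Q = √(0.0135) = 0.116

11.6%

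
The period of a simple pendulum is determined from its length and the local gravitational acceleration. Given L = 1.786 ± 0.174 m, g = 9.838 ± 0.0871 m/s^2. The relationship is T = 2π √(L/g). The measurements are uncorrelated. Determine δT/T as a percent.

Each factor contributes (exponent × relative error)² to (δT/T)²:
  (½·δL/L)² = (0.5×0.0974)² = 0.00237;  (−½·δg/g)² = (-0.5×0.00885)² = 1.96e-05
δT/T = √(0.00239) = 0.0489

4.89%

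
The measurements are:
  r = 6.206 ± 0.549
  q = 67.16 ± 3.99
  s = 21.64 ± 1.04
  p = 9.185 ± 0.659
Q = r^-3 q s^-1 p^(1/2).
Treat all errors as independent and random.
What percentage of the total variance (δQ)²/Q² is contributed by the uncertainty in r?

(δQ/Q)² = (-3·δr/r)² + (1·δq/q)² + (-1·δs/s)² + (½·δp/p)²
  r term: (-3×0.0885)² = 0.0704
  q term: (1×0.0594)² = 0.00353
  s term: (-1×0.0481)² = 0.00231
  p term: (0.5×0.0717)² = 0.00129
Total = 0.0776. Share from r = 0.0704/0.0776 = 0.908.

90.8%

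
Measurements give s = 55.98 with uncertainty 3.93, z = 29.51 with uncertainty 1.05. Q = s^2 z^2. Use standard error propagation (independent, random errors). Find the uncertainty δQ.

Each factor contributes (exponent × relative error)² to (δQ/Q)²:
  (2·δs/s)² = (2×0.0702)² = 0.0197;  (2·δz/z)² = (2×0.0356)² = 0.00506
δQ/Q = √(0.0248) = 0.157
Q = 2.729e+06, so δQ = 0.157 × 2.729e+06 = 4.3e+05.

4.3e+05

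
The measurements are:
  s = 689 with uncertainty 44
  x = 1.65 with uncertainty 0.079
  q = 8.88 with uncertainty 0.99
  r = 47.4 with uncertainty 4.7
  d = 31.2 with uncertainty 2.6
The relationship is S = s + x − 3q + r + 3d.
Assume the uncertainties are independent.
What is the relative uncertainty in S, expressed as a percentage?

S is a linear combination, so absolute uncertainties add in quadrature:
  (δs)² = 1940;  (δx)² = 0.00624;  (3·δq)² = 8.82;  (δr)² = 22.1;  (3·δd)² = 60.8
δS = √(2030) = 45.0
S = 805, so δS/S = 45.0/805 = 0.0559.

5.59%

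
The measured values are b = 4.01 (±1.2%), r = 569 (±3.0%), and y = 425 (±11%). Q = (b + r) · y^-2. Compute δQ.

0.000704

Let u = b + r = 573. δu = √(δb² + δr²) = √(0.00232 + 291) = 17.1, so δu/u = 0.0298.
Q is then a monomial in u, y:
δQ/Q = √((δu/u)² + (-2·δy/y)²) = √(0.000887 + 0.0484) = 0.222
Q = 0.00317, so δQ = 0.222 × 0.00317 = 0.000704.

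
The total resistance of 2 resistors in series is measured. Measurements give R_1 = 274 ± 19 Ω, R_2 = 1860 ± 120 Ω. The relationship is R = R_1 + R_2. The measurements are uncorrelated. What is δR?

121 Ω

Each term contributes (cᵢ δxᵢ)² to (δR)²:
  (δR_1)² = 361;  (δR_2)² = 14400
δR = √(14800) = 121 Ω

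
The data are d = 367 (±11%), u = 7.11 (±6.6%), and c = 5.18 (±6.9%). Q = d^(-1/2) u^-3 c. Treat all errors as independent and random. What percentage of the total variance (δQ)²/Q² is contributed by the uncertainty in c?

(δQ/Q)² = (−½·δd/d)² + (-3·δu/u)² + (1·δc/c)²
  d term: (-0.5×0.110)² = 0.00302
  u term: (-3×0.0660)² = 0.0392
  c term: (1×0.0690)² = 0.00476
Total = 0.0470. Share from c = 0.00476/0.0470 = 0.101.

10.1%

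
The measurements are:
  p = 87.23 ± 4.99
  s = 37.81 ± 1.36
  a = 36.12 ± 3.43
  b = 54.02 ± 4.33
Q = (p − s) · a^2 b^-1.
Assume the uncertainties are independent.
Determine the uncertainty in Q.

276

Let u = p − s = 49.42. δu = √(δp² + δs²) = √(24.9 + 1.85) = 5.17, so δu/u = 0.105.
Q is then a monomial in u, a, b:
δQ/Q = √((δu/u)² + (2·δa/a)² + (-1·δb/b)²) = √(0.0110 + 0.0361 + 0.00642) = 0.231
Q = 1194, so δQ = 0.231 × 1194 = 276.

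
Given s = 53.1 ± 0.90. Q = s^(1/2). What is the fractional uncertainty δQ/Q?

0.00847

Products/powers → add relative errors in quadrature, weighted by exponent:
  (½·δs/s)² = (0.5×0.0169)² = 7.18e-05
δQ/Q = √(7.18e-05) = 0.00847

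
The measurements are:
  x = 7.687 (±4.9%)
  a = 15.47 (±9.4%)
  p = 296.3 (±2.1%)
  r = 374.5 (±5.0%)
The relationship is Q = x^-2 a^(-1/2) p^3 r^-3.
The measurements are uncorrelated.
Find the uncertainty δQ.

0.000417

Q is a product of powers, so relative uncertainties combine in quadrature:
  (-2·δx/x)² = (-2×0.0490)² = 0.00960;  (−½·δa/a)² = (-0.5×0.0940)² = 0.00221;  (3·δp/p)² = (3×0.0210)² = 0.00397;  (-3·δr/r)² = (-3×0.0500)² = 0.0225
δQ/Q = √(0.0383) = 0.196
Q = 0.002131, so δQ = 0.196 × 0.002131 = 0.000417.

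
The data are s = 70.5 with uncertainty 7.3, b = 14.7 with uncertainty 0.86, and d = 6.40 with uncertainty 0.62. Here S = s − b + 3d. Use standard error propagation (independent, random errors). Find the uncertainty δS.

Each term contributes (cᵢ δxᵢ)² to (δS)²:
  (δs)² = 53.3;  (δb)² = 0.740;  (3·δd)² = 3.46
δS = √(57.5) = 7.58

7.58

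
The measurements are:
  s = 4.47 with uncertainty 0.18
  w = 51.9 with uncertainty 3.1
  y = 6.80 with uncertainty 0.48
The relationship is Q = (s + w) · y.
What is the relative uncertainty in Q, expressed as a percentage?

Let u = s + w = 56.4. δu = √(δs² + δw²) = √(0.0324 + 9.61) = 3.11, so δu/u = 0.0551.
Q is then a monomial in u, y:
δQ/Q = √((δu/u)² + (1·δy/y)²) = √(0.00303 + 0.00498) = 0.0895

8.95%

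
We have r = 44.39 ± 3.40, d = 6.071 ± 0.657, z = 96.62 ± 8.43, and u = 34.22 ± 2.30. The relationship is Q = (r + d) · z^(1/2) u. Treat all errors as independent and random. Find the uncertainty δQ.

Let w = r + d = 50.46. δw = √(δr² + δd²) = √(11.6 + 0.432) = 3.46, so δw/w = 0.0686.
Q is then a monomial in w, z, u:
δQ/Q = √((δw/w)² + (½·δz/z)² + (1·δu/u)²) = √(0.00471 + 0.00190 + 0.00452) = 0.105
Q = 16970, so δQ = 0.105 × 16970 = 1790.

1790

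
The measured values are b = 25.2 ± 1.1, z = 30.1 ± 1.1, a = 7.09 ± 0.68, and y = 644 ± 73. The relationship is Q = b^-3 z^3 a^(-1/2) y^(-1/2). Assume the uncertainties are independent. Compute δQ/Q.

0.186

For a monomial Q ∝ b^-3, z^3, a^(-1/2), y^(-1/2), fractional errors add in quadrature:
  (-3·δb/b)² = (-3×0.0437)² = 0.0171;  (3·δz/z)² = (3×0.0365)² = 0.0120;  (−½·δa/a)² = (-0.5×0.0959)² = 0.00230;  (−½·δy/y)² = (-0.5×0.113)² = 0.00321
δQ/Q = √(0.0347) = 0.186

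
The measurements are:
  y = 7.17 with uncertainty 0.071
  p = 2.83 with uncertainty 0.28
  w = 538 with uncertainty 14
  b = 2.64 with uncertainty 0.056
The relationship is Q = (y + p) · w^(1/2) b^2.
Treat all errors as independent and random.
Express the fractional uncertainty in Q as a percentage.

5.29%

Let u = y + p = 10.0. δu = √(δy² + δp²) = √(0.00504 + 0.0784) = 0.289, so δu/u = 0.0289.
Q is then a monomial in u, w, b:
δQ/Q = √((δu/u)² + (½·δw/w)² + (2·δb/b)²) = √(0.000834 + 0.000169 + 0.00180) = 0.0529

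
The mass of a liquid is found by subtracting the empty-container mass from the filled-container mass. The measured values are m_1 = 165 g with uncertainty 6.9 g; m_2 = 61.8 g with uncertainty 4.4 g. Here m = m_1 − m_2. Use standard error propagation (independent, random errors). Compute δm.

8.18 g

m is a linear combination, so absolute uncertainties add in quadrature:
  (δm_1)² = 47.6;  (δm_2)² = 19.4
δm = √(67.0) = 8.18 g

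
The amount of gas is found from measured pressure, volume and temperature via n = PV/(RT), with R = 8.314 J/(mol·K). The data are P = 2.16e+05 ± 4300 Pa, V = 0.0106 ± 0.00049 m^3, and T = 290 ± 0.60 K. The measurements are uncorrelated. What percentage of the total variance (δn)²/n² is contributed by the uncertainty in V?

84.2%

(δn/n)² = (1·δP/P)² + (1·δV/V)² + (-1·δT/T)²
  P term: (1×0.0199)² = 0.000396
  V term: (1×0.0462)² = 0.00214
  T term: (-1×0.00207)² = 4.28e-06
Total = 0.00254. Share from V = 0.00214/0.00254 = 0.842.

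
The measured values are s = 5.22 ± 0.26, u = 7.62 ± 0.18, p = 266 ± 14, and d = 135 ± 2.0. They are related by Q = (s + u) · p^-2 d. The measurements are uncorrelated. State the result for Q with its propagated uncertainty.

0.0245 ± 0.00267

Let w = s + u = 12.8. δw = √(δs² + δu²) = √(0.0676 + 0.0324) = 0.316, so δw/w = 0.0246.
Q is then a monomial in w, p, d:
δQ/Q = √((δw/w)² + (-2·δp/p)² + (1·δd/d)²) = √(0.000607 + 0.0111 + 0.000219) = 0.109
Q = 0.0245, so δQ = 0.109 × 0.0245 = 0.00267.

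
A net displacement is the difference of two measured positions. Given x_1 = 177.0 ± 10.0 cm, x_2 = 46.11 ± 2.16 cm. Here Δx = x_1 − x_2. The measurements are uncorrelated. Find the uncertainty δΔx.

Sums and differences: (δΔx)² = Σ (cᵢ δxᵢ)².
  (δx_1)² = 100;  (δx_2)² = 4.67
δΔx = √(105) = 10.2 cm

10.2 cm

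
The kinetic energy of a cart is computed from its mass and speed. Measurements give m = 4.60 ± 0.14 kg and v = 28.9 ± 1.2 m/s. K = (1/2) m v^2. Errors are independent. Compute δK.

Products/powers → add relative errors in quadrature, weighted by exponent:
  (1·δm/m)² = (1×0.0304)² = 0.000926;  (2·δv/v)² = (2×0.0415)² = 0.00690
δK/K = √(0.00782) = 0.0884
K = 1920 J, so δK = 0.0884 × 1920 = 170 J.

170 J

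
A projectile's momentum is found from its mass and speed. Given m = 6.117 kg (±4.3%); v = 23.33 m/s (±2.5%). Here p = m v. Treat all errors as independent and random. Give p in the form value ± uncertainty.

142.7 ± 7.10 kg·m/s

p is a product of powers, so relative uncertainties combine in quadrature:
  (1·δm/m)² = (1×0.0430)² = 0.00185;  (1·δv/v)² = (1×0.0250)² = 0.000625
δp/p = √(0.00247) = 0.0497
p = 142.7 kg·m/s, so δp = 0.0497 × 142.7 = 7.10 kg·m/s.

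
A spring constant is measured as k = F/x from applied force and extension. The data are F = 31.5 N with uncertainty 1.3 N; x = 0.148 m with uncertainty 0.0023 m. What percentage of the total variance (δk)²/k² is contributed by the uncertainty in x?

12.4%

(δk/k)² = (1·δF/F)² + (-1·δx/x)²
  F term: (1×0.0413)² = 0.00170
  x term: (-1×0.0155)² = 0.000242
Total = 0.00194. Share from x = 0.000242/0.00194 = 0.124.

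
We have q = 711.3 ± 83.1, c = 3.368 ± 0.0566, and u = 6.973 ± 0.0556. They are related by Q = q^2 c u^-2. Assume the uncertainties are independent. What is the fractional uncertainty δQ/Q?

0.235

Relative error in a monomial: (δQ/Q)² = Σ (nᵢ · δxᵢ/xᵢ)².
  (2·δq/q)² = (2×0.117)² = 0.0546;  (1·δc/c)² = (1×0.0168)² = 0.000282;  (-2·δu/u)² = (-2×0.00797)² = 0.000254
δQ/Q = √(0.0551) = 0.235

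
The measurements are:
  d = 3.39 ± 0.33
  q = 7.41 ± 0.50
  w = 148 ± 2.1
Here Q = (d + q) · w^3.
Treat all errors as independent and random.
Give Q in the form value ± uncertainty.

(3.50 ± 0.245) × 10^7

Let u = d + q = 10.8. δu = √(δd² + δq²) = √(0.109 + 0.250) = 0.599, so δu/u = 0.0555.
Q is then a monomial in u, w:
δQ/Q = √((δu/u)² + (3·δw/w)²) = √(0.00308 + 0.00181) = 0.0699
Q = 3.5e+07, so δQ = 0.0699 × 3.5e+07 = 2.45e+06.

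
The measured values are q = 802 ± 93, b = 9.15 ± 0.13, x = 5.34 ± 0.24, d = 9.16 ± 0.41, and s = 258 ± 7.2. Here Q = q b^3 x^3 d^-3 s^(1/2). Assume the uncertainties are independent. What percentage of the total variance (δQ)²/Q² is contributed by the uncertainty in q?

26.0%

(δQ/Q)² = (1·δq/q)² + (3·δb/b)² + (3·δx/x)² + (-3·δd/d)² + (½·δs/s)²
  q term: (1×0.116)² = 0.0134
  b term: (3×0.0142)² = 0.00182
  x term: (3×0.0449)² = 0.0182
  d term: (-3×0.0448)² = 0.0180
  s term: (0.5×0.0279)² = 0.000195
Total = 0.0517. Share from q = 0.0134/0.0517 = 0.260.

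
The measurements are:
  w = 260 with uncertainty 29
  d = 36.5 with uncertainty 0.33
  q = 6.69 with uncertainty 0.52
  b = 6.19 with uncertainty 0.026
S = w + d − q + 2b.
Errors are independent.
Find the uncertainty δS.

29.0

For a sum/difference, combine absolute errors in quadrature:
  (δw)² = 841;  (δd)² = 0.109;  (δq)² = 0.270;  (2·δb)² = 0.00270
δS = √(841) = 29.0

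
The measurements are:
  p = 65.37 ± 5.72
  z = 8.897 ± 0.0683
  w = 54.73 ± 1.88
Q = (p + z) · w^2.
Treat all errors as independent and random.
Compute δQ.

Let u = p + z = 74.27. δu = √(δp² + δz²) = √(32.7 + 0.00466) = 5.72, so δu/u = 0.0770.
Q is then a monomial in u, w:
δQ/Q = √((δu/u)² + (2·δw/w)²) = √(0.00593 + 0.00472) = 0.103
Q = 222500, so δQ = 0.103 × 222500 = 23000.

23000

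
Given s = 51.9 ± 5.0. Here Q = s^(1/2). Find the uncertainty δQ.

Relative error in a monomial: (δQ/Q)² = Σ (nᵢ · δxᵢ/xᵢ)².
  (½·δs/s)² = (0.5×0.0963)² = 0.00232
δQ/Q = √(0.00232) = 0.0482
Q = 7.20, so δQ = 0.0482 × 7.20 = 0.347.

0.347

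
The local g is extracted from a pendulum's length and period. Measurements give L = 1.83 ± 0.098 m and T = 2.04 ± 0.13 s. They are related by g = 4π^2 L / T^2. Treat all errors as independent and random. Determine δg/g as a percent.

13.8%

For a monomial g ∝ L, T^-2, fractional errors add in quadrature:
  (1·δL/L)² = (1×0.0536)² = 0.00287;  (-2·δT/T)² = (-2×0.0637)² = 0.0162
δg/g = √(0.0191) = 0.138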